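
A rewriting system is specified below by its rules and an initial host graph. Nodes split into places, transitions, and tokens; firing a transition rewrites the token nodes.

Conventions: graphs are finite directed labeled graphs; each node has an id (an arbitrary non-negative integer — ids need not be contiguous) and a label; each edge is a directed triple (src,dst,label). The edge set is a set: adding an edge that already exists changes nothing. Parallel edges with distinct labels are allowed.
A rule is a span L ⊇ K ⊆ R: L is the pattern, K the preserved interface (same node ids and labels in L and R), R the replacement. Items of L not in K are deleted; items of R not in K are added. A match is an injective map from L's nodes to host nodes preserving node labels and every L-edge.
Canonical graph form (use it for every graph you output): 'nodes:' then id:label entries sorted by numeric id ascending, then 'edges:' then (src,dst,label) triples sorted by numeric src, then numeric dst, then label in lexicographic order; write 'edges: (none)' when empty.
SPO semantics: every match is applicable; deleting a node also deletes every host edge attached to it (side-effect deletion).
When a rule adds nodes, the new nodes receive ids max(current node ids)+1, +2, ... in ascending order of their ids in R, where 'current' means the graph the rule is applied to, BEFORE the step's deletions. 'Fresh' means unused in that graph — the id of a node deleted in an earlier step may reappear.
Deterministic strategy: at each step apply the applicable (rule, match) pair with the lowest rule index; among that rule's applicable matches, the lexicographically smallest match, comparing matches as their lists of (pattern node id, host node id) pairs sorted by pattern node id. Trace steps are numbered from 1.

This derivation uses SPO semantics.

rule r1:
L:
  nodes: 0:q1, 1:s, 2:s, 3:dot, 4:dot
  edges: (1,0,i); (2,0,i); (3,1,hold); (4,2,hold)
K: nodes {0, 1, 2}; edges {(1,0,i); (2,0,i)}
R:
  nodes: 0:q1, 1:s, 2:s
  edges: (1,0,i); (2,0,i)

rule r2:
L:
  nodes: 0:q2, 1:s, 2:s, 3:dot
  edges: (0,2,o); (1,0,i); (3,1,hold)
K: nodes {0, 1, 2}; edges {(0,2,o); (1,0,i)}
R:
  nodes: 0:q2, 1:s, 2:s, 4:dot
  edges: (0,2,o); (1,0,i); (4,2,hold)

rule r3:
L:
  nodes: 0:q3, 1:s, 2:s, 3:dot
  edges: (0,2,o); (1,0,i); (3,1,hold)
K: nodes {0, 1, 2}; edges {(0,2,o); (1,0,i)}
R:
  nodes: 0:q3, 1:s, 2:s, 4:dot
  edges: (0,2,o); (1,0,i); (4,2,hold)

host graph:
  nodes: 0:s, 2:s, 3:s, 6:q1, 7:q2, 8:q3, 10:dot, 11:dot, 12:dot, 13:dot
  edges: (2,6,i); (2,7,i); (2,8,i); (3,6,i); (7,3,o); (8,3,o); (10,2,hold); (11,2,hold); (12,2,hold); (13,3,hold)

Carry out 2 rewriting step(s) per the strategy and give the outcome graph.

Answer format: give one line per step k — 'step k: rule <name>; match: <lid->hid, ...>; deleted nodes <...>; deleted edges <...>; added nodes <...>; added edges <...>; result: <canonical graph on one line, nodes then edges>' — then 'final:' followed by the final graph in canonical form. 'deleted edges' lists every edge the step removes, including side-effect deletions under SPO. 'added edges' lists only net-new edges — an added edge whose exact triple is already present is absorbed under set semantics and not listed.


step 1: rule r1; match: 0->6, 1->2, 2->3, 3->10, 4->13; deleted nodes 10, 13; deleted edges (10,2,hold); (13,3,hold); added nodes (none); added edges (none); result: nodes: 0:s, 2:s, 3:s, 6:q1, 7:q2, 8:q3, 11:dot, 12:dot edges: (2,6,i); (2,7,i); (2,8,i); (3,6,i); (7,3,o); (8,3,o); (11,2,hold); (12,2,hold)
step 2: rule r2; match: 0->7, 1->2, 2->3, 3->11; deleted nodes 11; deleted edges (11,2,hold); added nodes 13; added edges (13,3,hold); result: nodes: 0:s, 2:s, 3:s, 6:q1, 7:q2, 8:q3, 12:dot, 13:dot edges: (2,6,i); (2,7,i); (2,8,i); (3,6,i); (7,3,o); (8,3,o); (12,2,hold); (13,3,hold)
final:
nodes: 0:s, 2:s, 3:s, 6:q1, 7:q2, 8:q3, 12:dot, 13:dot
edges: (2,6,i); (2,7,i); (2,8,i); (3,6,i); (7,3,o); (8,3,o); (12,2,hold); (13,3,hold)


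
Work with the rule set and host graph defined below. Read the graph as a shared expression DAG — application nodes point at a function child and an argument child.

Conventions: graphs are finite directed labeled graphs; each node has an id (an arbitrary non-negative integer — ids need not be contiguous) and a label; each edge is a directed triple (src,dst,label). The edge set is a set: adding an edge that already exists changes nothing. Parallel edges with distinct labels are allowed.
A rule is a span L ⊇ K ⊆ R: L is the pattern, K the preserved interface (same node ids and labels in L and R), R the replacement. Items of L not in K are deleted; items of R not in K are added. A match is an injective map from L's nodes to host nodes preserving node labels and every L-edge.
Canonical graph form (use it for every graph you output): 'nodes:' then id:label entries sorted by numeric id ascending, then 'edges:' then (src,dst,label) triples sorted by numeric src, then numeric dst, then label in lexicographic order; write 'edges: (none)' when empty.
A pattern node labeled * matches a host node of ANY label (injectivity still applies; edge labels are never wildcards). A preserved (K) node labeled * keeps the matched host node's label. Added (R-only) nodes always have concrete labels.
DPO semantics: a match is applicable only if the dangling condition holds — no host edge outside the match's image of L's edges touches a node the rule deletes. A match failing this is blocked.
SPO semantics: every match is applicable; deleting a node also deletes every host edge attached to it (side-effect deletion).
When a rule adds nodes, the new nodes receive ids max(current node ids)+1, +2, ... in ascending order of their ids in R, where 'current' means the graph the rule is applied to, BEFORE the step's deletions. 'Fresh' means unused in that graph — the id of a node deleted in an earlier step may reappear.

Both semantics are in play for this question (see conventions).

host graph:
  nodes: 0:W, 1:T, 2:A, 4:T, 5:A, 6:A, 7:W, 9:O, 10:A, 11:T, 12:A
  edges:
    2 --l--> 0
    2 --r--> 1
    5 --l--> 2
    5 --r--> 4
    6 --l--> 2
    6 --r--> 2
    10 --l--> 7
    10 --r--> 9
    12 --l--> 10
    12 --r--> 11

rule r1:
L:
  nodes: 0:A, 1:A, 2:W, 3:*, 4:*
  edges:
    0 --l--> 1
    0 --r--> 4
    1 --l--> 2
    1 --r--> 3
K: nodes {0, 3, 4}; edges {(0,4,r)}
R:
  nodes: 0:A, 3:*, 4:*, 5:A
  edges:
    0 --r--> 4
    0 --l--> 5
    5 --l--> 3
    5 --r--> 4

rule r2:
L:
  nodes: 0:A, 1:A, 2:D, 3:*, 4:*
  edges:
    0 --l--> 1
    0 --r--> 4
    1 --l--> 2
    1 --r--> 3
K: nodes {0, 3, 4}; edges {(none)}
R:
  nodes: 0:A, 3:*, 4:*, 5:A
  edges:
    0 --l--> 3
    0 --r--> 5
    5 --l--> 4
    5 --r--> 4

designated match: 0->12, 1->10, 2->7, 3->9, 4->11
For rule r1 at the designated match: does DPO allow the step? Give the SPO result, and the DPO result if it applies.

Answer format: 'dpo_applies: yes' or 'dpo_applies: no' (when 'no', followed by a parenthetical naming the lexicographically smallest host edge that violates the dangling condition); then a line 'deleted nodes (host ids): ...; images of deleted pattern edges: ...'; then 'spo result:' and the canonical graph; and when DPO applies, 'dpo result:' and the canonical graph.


dpo_applies: yes
deleted nodes (host ids): 7, 10; images of deleted pattern edges: (10,7,l); (10,9,r); (12,10,l)
spo result:
nodes: 0:W, 1:T, 2:A, 4:T, 5:A, 6:A, 9:O, 11:T, 12:A, 13:A
edges: (2,0,l); (2,1,r); (5,2,l); (5,4,r); (6,2,l); (6,2,r); (12,11,r); (12,13,l); (13,9,l); (13,11,r)
dpo result:
nodes: 0:W, 1:T, 2:A, 4:T, 5:A, 6:A, 9:O, 11:T, 12:A, 13:A
edges: (2,0,l); (2,1,r); (5,2,l); (5,4,r); (6,2,l); (6,2,r); (12,11,r); (12,13,l); (13,9,l); (13,11,r)


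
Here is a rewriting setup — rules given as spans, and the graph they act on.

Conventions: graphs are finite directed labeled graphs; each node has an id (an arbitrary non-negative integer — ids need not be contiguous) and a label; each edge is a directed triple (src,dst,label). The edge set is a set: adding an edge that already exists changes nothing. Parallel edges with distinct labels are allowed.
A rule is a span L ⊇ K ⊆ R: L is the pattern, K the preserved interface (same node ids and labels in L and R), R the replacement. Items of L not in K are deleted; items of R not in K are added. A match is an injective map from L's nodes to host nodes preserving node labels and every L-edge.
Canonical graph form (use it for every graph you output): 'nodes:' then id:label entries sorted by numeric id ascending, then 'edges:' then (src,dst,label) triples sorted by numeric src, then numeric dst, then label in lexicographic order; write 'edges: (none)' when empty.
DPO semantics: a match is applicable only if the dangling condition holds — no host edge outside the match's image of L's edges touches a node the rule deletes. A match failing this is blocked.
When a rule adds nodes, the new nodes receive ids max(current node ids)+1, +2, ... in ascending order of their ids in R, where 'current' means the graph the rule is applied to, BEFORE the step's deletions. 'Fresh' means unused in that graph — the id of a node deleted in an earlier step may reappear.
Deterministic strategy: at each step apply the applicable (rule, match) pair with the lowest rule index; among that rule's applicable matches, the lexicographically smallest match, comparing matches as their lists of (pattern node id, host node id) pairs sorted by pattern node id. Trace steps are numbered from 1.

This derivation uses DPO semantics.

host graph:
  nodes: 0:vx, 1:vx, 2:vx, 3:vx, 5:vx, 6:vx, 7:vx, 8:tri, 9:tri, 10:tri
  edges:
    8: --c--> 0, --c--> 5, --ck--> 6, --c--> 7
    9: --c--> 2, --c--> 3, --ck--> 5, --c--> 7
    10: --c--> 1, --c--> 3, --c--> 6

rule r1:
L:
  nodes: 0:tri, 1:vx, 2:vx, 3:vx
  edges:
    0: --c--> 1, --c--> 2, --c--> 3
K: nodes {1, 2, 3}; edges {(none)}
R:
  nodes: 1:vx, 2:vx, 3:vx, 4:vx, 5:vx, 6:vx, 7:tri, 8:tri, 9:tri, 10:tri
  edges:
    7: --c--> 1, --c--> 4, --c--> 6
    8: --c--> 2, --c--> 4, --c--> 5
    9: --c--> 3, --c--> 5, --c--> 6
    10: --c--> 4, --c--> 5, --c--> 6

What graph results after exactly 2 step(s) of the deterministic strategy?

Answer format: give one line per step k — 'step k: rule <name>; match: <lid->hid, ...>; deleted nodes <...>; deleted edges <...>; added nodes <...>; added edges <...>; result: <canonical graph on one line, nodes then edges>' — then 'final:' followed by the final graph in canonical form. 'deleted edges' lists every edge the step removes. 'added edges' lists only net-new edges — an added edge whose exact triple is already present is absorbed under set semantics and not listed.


step 1: rule r1; match: 0->10, 1->1, 2->3, 3->6; deleted nodes 10; deleted edges (10,1,c); (10,3,c); (10,6,c); added nodes 11, 12, 13, 14, 15, 16, 17; added edges (14,1,c); (14,11,c); (14,13,c); (15,3,c); (15,11,c); (15,12,c); (16,6,c); (16,12,c); (16,13,c); (17,11,c); (17,12,c); (17,13,c); result: nodes: 0:vx, 1:vx, 2:vx, 3:vx, 5:vx, 6:vx, 7:vx, 8:tri, 9:tri, 11:vx, 12:vx, 13:vx, 14:tri, 15:tri, 16:tri, 17:tri edges: (8,0,c); (8,5,c); (8,6,ck); (8,7,c); (9,2,c); (9,3,c); (9,5,ck); (9,7,c); (14,1,c); (14,11,c); (14,13,c); (15,3,c); (15,11,c); (15,12,c); (16,6,c); (16,12,c); (16,13,c); (17,11,c); (17,12,c); (17,13,c)
step 2: rule r1; match: 0->14, 1->1, 2->11, 3->13; deleted nodes 14; deleted edges (14,1,c); (14,11,c); (14,13,c); added nodes 18, 19, 20, 21, 22, 23, 24; added edges (21,1,c); (21,18,c); (21,20,c); (22,11,c); (22,18,c); (22,19,c); (23,13,c); (23,19,c); (23,20,c); (24,18,c); (24,19,c); (24,20,c); result: nodes: 0:vx, 1:vx, 2:vx, 3:vx, 5:vx, 6:vx, 7:vx, 8:tri, 9:tri, 11:vx, 12:vx, 13:vx, 15:tri, 16:tri, 17:tri, 18:vx, 19:vx, 20:vx, 21:tri, 22:tri, 23:tri, 24:tri edges: (8,0,c); (8,5,c); (8,6,ck); (8,7,c); (9,2,c); (9,3,c); (9,5,ck); (9,7,c); (15,3,c); (15,11,c); (15,12,c); (16,6,c); (16,12,c); (16,13,c); (17,11,c); (17,12,c); (17,13,c); (21,1,c); (21,18,c); (21,20,c); (22,11,c); (22,18,c); (22,19,c); (23,13,c); (23,19,c); (23,20,c); (24,18,c); (24,19,c); (24,20,c)
final:
nodes: 0:vx, 1:vx, 2:vx, 3:vx, 5:vx, 6:vx, 7:vx, 8:tri, 9:tri, 11:vx, 12:vx, 13:vx, 15:tri, 16:tri, 17:tri, 18:vx, 19:vx, 20:vx, 21:tri, 22:tri, 23:tri, 24:tri
edges: (8,0,c); (8,5,c); (8,6,ck); (8,7,c); (9,2,c); (9,3,c); (9,5,ck); (9,7,c); (15,3,c); (15,11,c); (15,12,c); (16,6,c); (16,12,c); (16,13,c); (17,11,c); (17,12,c); (17,13,c); (21,1,c); (21,18,c); (21,20,c); (22,11,c); (22,18,c); (22,19,c); (23,13,c); (23,19,c); (23,20,c); (24,18,c); (24,19,c); (24,20,c)


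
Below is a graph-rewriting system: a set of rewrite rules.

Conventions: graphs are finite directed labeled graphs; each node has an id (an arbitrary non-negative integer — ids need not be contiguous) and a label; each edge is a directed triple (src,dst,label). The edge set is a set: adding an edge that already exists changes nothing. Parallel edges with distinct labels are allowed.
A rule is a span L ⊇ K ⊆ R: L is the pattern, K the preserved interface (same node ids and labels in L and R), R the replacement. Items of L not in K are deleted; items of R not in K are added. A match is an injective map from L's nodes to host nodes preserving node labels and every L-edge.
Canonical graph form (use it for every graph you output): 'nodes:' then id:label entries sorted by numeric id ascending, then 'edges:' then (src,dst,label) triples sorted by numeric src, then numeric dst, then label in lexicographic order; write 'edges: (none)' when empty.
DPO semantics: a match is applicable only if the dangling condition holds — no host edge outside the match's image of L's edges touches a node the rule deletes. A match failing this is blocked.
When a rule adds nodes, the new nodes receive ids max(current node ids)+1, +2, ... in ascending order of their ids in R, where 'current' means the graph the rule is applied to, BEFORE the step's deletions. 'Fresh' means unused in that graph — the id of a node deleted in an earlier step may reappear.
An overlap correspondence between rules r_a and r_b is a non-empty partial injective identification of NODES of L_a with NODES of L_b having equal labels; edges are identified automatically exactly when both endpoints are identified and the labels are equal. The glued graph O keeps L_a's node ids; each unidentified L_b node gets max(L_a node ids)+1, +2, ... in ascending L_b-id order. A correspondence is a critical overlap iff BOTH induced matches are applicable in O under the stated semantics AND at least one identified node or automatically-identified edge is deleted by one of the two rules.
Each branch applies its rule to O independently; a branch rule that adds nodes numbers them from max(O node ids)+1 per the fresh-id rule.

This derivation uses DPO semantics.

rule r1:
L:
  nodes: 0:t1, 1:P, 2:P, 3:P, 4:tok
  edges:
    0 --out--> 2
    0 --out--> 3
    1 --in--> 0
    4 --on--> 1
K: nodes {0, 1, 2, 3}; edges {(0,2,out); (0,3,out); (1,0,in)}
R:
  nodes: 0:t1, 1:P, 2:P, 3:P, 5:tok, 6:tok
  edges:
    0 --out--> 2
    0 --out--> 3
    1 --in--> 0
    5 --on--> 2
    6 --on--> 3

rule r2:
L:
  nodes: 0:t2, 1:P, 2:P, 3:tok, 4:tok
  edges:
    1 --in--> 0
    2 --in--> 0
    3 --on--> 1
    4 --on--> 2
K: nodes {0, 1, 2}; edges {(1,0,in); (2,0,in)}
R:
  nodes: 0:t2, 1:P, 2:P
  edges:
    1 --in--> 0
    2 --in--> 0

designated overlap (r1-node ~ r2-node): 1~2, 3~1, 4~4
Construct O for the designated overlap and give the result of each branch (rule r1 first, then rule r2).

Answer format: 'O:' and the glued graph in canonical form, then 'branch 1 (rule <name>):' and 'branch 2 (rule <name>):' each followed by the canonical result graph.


O:
nodes: 0:t1, 1:P, 2:P, 3:P, 4:tok, 5:t2, 6:tok
edges: (0,2,out); (0,3,out); (1,0,in); (1,5,in); (3,5,in); (4,1,on); (6,3,on)
branch 1 (rule r1):
nodes: 0:t1, 1:P, 2:P, 3:P, 5:t2, 6:tok, 7:tok, 8:tok
edges: (0,2,out); (0,3,out); (1,0,in); (1,5,in); (3,5,in); (6,3,on); (7,2,on); (8,3,on)
branch 2 (rule r2):
nodes: 0:t1, 1:P, 2:P, 3:P, 5:t2
edges: (0,2,out); (0,3,out); (1,0,in); (1,5,in); (3,5,in)


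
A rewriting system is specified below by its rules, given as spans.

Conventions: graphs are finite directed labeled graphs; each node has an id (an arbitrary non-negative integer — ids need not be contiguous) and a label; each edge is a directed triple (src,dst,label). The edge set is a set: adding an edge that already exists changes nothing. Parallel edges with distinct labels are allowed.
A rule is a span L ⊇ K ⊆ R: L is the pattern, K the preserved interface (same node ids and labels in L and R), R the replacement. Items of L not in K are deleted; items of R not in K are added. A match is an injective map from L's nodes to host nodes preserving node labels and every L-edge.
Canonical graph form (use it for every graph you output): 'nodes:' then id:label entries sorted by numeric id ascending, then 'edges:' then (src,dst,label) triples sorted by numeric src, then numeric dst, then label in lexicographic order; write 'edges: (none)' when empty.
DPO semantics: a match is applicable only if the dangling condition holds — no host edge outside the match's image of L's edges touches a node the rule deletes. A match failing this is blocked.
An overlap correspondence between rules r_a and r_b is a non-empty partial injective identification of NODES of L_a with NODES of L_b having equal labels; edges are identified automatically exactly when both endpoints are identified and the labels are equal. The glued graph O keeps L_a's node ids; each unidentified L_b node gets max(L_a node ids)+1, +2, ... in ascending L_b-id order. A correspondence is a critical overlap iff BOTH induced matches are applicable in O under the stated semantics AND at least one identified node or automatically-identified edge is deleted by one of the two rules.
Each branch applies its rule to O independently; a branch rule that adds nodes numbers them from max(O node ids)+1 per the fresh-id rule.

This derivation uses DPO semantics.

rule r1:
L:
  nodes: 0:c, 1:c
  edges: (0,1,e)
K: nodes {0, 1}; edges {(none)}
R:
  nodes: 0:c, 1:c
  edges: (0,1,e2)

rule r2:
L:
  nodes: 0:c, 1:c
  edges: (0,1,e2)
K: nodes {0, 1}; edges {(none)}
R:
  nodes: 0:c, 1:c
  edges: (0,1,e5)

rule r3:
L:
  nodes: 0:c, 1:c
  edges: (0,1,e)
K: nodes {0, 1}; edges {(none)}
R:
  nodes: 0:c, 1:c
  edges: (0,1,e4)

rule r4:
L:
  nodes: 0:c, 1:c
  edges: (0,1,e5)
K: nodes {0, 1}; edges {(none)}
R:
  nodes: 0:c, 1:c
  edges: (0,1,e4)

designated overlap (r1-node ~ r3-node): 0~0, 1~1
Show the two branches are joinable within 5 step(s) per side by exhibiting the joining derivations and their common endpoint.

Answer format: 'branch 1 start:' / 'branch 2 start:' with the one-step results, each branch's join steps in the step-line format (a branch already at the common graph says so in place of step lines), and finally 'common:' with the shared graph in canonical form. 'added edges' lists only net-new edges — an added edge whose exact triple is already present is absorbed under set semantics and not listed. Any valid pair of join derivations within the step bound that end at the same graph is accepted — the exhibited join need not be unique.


branch 1 start:
nodes: 0:c, 1:c
edges: (0,1,e2)
branch 2 start:
nodes: 0:c, 1:c
edges: (0,1,e4)
branch 1 step 1: rule r2; match: 0->0, 1->1; deleted nodes (none); deleted edges (0,1,e2); added nodes (none); added edges (0,1,e5); result: nodes: 0:c, 1:c edges: (0,1,e5)
branch 1 step 2: rule r4; match: 0->0, 1->1; deleted nodes (none); deleted edges (0,1,e5); added nodes (none); added edges (0,1,e4); result: nodes: 0:c, 1:c edges: (0,1,e4)
branch 2: already at the common graph (0 steps)
common:
nodes: 0:c, 1:c
edges: (0,1,e4)


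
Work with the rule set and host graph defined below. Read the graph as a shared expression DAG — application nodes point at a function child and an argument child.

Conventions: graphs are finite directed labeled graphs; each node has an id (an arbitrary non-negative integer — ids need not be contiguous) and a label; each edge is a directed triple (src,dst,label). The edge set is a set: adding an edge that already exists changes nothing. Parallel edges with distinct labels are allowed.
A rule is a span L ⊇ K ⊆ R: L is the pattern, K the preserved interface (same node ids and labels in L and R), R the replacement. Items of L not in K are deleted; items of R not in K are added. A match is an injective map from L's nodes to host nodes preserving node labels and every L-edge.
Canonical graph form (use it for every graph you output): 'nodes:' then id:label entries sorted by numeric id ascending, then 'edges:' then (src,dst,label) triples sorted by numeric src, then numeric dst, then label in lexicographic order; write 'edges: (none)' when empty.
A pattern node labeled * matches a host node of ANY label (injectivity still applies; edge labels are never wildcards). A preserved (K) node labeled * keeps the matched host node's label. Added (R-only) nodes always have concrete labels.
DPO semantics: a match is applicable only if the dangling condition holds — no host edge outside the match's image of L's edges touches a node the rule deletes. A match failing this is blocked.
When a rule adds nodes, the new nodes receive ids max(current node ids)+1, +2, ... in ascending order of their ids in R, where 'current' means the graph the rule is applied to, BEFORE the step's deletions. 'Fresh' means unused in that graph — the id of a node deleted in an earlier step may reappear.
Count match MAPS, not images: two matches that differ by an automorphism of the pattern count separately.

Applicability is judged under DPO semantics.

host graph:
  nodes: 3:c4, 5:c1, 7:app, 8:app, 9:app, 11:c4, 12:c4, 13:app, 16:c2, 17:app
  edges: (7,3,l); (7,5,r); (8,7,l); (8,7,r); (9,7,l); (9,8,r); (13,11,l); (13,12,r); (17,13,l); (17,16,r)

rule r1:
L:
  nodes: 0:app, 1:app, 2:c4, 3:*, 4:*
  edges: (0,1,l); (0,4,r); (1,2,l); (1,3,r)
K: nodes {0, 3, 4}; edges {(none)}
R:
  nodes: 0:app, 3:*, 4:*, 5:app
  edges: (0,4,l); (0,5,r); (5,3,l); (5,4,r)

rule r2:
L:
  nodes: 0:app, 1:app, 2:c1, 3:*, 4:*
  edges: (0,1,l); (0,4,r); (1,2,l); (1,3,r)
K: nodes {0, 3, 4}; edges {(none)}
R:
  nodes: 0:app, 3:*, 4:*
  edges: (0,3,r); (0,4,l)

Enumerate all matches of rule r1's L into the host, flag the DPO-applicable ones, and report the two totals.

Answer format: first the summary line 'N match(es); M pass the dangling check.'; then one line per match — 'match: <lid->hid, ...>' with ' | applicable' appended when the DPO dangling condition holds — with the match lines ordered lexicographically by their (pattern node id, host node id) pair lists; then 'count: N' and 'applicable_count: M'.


2 match(es); 1 pass the dangling check.
match: 0->9, 1->7, 2->3, 3->5, 4->8
match: 0->17, 1->13, 2->11, 3->12, 4->16 | applicable
count: 2
applicable_count: 1


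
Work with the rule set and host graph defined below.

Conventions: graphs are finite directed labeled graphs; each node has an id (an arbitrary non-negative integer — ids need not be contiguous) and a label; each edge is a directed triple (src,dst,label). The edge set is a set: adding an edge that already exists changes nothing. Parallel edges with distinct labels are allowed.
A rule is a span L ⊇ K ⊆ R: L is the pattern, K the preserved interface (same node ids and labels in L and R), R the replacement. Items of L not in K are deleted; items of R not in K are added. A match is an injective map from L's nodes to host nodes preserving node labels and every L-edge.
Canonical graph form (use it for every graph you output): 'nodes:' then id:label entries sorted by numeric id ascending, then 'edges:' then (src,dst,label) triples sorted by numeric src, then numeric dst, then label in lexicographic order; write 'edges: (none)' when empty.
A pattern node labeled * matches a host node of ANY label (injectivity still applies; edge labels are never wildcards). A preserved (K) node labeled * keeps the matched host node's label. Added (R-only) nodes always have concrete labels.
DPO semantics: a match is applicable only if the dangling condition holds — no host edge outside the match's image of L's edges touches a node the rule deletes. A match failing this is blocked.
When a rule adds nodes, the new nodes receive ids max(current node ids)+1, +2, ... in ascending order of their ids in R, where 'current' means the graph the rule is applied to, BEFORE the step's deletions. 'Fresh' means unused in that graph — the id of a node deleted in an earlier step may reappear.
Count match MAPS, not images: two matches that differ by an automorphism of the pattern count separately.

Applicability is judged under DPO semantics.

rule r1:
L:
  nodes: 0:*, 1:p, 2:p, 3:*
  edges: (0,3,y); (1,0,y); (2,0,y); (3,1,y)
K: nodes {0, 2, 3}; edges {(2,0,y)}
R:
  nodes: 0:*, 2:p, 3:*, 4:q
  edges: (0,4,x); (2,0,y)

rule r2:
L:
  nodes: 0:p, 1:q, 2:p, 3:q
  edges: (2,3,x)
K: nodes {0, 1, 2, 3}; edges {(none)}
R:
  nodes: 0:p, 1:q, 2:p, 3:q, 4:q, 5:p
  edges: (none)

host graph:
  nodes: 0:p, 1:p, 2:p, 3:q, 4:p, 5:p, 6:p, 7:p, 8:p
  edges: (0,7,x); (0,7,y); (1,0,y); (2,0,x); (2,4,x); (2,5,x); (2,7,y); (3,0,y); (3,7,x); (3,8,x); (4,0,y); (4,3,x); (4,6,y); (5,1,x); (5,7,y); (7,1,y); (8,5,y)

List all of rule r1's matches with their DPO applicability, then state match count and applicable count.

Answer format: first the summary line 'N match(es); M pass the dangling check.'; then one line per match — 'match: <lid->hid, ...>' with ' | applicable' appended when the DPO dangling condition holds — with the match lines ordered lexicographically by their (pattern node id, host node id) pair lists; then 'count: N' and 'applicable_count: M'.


3 match(es); 0 pass the dangling check.
match: 0->0, 1->1, 2->4, 3->7
match: 0->7, 1->0, 2->2, 3->1
match: 0->7, 1->0, 2->5, 3->1
count: 3
applicable_count: 0


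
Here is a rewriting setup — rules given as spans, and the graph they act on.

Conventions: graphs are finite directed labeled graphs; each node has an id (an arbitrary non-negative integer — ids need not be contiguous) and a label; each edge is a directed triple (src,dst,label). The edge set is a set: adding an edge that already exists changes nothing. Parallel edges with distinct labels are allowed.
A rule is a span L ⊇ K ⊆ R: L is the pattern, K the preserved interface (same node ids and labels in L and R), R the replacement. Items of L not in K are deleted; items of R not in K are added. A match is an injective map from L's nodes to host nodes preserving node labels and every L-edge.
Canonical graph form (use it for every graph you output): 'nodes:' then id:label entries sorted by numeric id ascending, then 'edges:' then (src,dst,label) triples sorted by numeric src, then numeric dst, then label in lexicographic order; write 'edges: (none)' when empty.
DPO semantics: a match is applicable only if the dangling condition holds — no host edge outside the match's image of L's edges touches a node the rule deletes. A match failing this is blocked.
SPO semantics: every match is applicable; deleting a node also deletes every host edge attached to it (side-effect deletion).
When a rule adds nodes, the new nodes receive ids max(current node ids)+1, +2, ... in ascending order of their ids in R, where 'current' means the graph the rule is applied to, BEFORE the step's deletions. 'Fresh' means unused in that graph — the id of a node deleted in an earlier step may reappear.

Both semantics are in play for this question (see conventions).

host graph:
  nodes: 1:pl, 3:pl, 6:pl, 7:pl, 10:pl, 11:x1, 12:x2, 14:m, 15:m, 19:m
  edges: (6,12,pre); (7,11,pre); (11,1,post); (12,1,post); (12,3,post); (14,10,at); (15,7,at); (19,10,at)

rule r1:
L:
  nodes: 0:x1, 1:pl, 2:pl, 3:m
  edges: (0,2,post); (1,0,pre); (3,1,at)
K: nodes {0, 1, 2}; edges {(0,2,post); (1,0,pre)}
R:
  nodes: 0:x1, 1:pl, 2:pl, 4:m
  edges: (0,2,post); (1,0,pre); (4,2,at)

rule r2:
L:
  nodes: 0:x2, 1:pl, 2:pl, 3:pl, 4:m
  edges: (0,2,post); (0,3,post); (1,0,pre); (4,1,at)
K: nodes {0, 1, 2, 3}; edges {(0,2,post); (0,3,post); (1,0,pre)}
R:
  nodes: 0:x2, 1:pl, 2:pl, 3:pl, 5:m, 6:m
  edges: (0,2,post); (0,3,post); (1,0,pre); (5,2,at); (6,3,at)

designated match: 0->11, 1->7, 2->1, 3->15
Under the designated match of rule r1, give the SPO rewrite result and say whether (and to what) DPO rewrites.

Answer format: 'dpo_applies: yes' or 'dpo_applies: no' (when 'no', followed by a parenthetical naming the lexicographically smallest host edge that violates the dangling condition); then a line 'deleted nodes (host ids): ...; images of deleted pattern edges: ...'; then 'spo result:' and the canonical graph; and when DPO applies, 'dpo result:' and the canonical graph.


dpo_applies: yes
deleted nodes (host ids): 15; images of deleted pattern edges: (15,7,at)
spo result:
nodes: 1:pl, 3:pl, 6:pl, 7:pl, 10:pl, 11:x1, 12:x2, 14:m, 19:m, 20:m
edges: (6,12,pre); (7,11,pre); (11,1,post); (12,1,post); (12,3,post); (14,10,at); (19,10,at); (20,1,at)
dpo result:
nodes: 1:pl, 3:pl, 6:pl, 7:pl, 10:pl, 11:x1, 12:x2, 14:m, 19:m, 20:m
edges: (6,12,pre); (7,11,pre); (11,1,post); (12,1,post); (12,3,post); (14,10,at); (19,10,at); (20,1,at)


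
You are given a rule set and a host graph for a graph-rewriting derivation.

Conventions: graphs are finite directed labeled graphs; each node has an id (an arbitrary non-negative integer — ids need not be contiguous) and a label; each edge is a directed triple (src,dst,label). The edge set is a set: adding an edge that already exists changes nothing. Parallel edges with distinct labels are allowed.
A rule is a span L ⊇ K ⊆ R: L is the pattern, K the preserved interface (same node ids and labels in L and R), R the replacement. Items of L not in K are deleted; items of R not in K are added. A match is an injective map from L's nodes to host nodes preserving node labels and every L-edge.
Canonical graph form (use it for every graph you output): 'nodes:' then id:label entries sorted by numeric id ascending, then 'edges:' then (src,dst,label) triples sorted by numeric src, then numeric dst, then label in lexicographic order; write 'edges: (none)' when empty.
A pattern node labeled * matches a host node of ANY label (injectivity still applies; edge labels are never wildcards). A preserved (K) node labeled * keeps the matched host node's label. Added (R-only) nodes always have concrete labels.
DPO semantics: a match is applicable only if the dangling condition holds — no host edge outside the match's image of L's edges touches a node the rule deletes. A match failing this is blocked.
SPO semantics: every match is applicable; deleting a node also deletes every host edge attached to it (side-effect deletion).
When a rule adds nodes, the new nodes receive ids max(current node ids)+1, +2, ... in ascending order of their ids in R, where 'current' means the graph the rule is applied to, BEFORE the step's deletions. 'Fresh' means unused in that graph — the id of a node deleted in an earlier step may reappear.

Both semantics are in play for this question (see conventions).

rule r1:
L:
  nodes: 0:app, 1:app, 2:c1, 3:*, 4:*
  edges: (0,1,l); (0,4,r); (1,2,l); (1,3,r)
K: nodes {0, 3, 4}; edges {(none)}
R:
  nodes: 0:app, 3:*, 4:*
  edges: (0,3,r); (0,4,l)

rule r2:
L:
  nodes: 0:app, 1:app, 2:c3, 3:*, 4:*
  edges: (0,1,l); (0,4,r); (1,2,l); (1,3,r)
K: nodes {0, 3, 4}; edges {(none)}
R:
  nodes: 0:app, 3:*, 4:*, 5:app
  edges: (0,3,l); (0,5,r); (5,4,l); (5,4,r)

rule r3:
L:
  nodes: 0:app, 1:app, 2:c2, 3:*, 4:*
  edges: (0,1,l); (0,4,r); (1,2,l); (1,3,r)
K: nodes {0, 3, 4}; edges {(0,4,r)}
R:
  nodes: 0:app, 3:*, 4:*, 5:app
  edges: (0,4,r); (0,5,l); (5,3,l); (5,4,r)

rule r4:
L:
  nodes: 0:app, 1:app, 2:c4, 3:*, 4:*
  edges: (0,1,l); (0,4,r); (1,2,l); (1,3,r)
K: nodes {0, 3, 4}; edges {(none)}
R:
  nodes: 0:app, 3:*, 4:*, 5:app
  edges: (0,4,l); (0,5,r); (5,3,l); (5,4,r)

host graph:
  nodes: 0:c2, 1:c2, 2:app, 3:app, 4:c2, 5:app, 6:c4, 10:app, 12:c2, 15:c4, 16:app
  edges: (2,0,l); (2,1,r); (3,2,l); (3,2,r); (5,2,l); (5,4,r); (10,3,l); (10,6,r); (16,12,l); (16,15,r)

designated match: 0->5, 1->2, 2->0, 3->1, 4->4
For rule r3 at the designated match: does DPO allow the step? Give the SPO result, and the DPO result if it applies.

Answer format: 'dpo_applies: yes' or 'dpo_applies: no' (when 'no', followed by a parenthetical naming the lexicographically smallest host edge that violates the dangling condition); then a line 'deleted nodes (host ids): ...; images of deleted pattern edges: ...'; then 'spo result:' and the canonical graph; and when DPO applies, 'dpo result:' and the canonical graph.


dpo_applies: no
(the rule deletes node 2, which keeps host edge (3,2,l) outside the match image — the dangling condition fails, DPO blocks; SPO proceeds and side-deletes such edges)
deleted nodes (host ids): 0, 2; images of deleted pattern edges: (2,0,l); (2,1,r); (5,2,l)
spo result:
nodes: 1:c2, 3:app, 4:c2, 5:app, 6:c4, 10:app, 12:c2, 15:c4, 16:app, 17:app
edges: (5,4,r); (5,17,l); (10,3,l); (10,6,r); (16,12,l); (16,15,r); (17,1,l); (17,4,r)


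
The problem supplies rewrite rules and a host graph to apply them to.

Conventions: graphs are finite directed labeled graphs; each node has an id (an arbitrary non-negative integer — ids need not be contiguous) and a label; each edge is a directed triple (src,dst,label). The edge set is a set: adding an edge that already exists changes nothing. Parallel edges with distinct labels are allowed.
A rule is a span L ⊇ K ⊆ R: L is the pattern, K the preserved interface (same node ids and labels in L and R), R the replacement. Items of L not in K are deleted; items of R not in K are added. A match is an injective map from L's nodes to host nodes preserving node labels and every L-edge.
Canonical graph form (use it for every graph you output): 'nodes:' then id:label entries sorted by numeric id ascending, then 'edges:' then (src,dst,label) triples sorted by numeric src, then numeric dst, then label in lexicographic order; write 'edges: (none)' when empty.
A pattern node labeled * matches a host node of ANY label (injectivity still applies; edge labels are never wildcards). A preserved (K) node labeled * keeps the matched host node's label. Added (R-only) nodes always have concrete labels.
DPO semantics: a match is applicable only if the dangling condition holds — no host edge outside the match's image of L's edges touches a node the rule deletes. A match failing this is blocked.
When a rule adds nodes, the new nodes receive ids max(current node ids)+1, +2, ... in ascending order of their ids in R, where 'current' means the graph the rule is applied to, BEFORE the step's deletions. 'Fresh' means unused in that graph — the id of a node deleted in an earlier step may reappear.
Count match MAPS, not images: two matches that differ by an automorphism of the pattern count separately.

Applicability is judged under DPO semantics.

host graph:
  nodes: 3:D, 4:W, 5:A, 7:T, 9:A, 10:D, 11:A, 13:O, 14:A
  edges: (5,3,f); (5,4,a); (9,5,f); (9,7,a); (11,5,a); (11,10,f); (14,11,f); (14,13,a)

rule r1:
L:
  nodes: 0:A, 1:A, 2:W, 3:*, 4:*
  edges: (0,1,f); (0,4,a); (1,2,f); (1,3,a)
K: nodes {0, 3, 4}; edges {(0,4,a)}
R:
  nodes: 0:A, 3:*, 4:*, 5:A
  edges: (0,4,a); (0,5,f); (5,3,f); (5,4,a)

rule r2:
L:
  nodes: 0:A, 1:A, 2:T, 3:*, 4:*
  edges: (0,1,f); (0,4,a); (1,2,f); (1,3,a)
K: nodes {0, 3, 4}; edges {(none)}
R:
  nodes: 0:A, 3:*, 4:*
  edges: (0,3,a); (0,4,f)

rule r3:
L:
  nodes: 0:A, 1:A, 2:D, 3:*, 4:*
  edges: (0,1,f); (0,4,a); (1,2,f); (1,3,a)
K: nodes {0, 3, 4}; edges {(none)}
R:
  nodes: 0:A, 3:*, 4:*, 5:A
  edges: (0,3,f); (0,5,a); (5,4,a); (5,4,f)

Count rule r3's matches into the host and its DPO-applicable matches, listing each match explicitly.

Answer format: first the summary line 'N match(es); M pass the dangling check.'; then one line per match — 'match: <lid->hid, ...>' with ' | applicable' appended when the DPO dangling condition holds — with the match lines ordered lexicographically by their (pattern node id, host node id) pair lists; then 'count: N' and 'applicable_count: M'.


2 match(es); 1 pass the dangling check.
match: 0->9, 1->5, 2->3, 3->4, 4->7
match: 0->14, 1->11, 2->10, 3->5, 4->13 | applicable
count: 2
applicable_count: 1


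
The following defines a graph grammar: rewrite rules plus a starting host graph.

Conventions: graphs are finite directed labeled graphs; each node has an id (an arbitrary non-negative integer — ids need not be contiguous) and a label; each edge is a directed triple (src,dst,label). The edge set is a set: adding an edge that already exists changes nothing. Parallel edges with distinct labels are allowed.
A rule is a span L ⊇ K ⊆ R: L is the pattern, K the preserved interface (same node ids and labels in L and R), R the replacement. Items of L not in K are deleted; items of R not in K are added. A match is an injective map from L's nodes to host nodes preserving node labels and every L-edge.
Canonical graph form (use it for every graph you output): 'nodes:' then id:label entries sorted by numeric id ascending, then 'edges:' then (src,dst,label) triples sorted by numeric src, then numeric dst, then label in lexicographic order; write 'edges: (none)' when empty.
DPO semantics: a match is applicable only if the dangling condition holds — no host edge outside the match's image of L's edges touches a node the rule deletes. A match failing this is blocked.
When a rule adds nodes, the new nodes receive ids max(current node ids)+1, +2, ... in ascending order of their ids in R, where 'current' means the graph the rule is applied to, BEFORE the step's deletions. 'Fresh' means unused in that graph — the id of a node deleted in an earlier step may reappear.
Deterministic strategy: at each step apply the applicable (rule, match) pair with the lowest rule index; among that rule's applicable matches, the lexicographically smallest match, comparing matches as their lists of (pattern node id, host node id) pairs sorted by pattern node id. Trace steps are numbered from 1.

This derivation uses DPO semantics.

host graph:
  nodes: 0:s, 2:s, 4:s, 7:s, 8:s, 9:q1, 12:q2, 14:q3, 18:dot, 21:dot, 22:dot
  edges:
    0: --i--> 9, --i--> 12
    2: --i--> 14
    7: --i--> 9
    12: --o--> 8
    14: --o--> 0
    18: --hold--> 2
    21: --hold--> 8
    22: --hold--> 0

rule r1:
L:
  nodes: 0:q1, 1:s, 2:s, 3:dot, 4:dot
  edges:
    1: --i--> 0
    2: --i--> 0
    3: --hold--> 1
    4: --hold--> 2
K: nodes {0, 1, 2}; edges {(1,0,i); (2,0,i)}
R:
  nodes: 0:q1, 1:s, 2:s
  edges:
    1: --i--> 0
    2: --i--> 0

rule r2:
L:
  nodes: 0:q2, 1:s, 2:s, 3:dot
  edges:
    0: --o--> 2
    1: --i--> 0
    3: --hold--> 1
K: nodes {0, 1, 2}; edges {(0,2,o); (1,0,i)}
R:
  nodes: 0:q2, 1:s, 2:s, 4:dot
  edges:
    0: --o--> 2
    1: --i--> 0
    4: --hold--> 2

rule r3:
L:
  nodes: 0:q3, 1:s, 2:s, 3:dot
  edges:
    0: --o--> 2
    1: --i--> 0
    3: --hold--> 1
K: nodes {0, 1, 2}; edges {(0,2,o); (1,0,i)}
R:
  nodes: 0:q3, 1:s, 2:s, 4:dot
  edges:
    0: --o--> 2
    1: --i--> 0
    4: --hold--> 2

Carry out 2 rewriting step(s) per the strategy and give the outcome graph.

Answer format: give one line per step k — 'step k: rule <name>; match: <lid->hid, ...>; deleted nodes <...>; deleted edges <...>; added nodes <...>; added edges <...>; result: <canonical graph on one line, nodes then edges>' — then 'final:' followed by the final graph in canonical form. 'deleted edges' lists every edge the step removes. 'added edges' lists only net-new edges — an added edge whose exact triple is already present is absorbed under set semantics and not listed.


step 1: rule r2; match: 0->12, 1->0, 2->8, 3->22; deleted nodes 22; deleted edges (22,0,hold); added nodes 23; added edges (23,8,hold); result: nodes: 0:s, 2:s, 4:s, 7:s, 8:s, 9:q1, 12:q2, 14:q3, 18:dot, 21:dot, 23:dot edges: (0,9,i); (0,12,i); (2,14,i); (7,9,i); (12,8,o); (14,0,o); (18,2,hold); (21,8,hold); (23,8,hold)
step 2: rule r3; match: 0->14, 1->2, 2->0, 3->18; deleted nodes 18; deleted edges (18,2,hold); added nodes 24; added edges (24,0,hold); result: nodes: 0:s, 2:s, 4:s, 7:s, 8:s, 9:q1, 12:q2, 14:q3, 21:dot, 23:dot, 24:dot edges: (0,9,i); (0,12,i); (2,14,i); (7,9,i); (12,8,o); (14,0,o); (21,8,hold); (23,8,hold); (24,0,hold)
final:
nodes: 0:s, 2:s, 4:s, 7:s, 8:s, 9:q1, 12:q2, 14:q3, 21:dot, 23:dot, 24:dot
edges: (0,9,i); (0,12,i); (2,14,i); (7,9,i); (12,8,o); (14,0,o); (21,8,hold); (23,8,hold); (24,0,hold)


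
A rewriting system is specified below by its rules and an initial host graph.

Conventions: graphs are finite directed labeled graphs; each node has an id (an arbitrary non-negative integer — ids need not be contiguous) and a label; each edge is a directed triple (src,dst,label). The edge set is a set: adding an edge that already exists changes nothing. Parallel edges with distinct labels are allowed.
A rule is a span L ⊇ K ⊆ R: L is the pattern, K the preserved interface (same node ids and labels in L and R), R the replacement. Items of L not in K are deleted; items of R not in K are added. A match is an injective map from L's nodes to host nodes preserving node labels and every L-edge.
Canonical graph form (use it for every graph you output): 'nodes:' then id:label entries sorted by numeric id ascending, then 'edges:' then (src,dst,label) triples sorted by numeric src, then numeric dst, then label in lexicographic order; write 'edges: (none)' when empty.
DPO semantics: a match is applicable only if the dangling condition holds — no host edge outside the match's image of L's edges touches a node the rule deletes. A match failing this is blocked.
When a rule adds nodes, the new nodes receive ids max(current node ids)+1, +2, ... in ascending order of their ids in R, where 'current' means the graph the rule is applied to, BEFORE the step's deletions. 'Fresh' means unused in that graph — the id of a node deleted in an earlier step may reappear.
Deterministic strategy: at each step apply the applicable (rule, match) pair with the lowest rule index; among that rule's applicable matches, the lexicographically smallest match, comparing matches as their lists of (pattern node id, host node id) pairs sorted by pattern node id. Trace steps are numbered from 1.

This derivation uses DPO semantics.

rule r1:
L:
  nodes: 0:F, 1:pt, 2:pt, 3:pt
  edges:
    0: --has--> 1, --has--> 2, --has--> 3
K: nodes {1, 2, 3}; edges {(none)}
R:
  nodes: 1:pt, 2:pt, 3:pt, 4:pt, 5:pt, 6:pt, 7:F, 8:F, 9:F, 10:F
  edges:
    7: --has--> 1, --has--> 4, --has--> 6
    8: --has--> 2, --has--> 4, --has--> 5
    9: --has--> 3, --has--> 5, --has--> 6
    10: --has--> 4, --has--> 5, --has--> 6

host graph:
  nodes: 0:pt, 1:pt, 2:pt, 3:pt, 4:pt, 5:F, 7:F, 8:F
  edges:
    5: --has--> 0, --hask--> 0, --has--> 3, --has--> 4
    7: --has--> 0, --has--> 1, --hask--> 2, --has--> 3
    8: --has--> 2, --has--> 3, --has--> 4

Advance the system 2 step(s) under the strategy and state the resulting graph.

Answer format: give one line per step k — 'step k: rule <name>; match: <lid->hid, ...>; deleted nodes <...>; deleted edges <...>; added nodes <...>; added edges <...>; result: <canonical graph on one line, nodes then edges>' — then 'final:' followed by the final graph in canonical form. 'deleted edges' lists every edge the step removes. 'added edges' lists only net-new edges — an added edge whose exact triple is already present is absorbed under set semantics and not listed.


step 1: rule r1; match: 0->8, 1->2, 2->3, 3->4; deleted nodes 8; deleted edges (8,2,has); (8,3,has); (8,4,has); added nodes 9, 10, 11, 12, 13, 14, 15; added edges (12,2,has); (12,9,has); (12,11,has); (13,3,has); (13,9,has); (13,10,has); (14,4,has); (14,10,has); (14,11,has); (15,9,has); (15,10,has); (15,11,has); result: nodes: 0:pt, 1:pt, 2:pt, 3:pt, 4:pt, 5:F, 7:F, 9:pt, 10:pt, 11:pt, 12:F, 13:F, 14:F, 15:F edges: (5,0,has); (5,0,hask); (5,3,has); (5,4,has); (7,0,has); (7,1,has); (7,2,hask); (7,3,has); (12,2,has); (12,9,has); (12,11,has); (13,3,has); (13,9,has); (13,10,has); (14,4,has); (14,10,has); (14,11,has); (15,9,has); (15,10,has); (15,11,has)
step 2: rule r1; match: 0->12, 1->2, 2->9, 3->11; deleted nodes 12; deleted edges (12,2,has); (12,9,has); (12,11,has); added nodes 16, 17, 18, 19, 20, 21, 22; added edges (19,2,has); (19,16,has); (19,18,has); (20,9,has); (20,16,has); (20,17,has); (21,11,has); (21,17,has); (21,18,has); (22,16,has); (22,17,has); (22,18,has); result: nodes: 0:pt, 1:pt, 2:pt, 3:pt, 4:pt, 5:F, 7:F, 9:pt, 10:pt, 11:pt, 13:F, 14:F, 15:F, 16:pt, 17:pt, 18:pt, 19:F, 20:F, 21:F, 22:F edges: (5,0,has); (5,0,hask); (5,3,has); (5,4,has); (7,0,has); (7,1,has); (7,2,hask); (7,3,has); (13,3,has); (13,9,has); (13,10,has); (14,4,has); (14,10,has); (14,11,has); (15,9,has); (15,10,has); (15,11,has); (19,2,has); (19,16,has); (19,18,has); (20,9,has); (20,16,has); (20,17,has); (21,11,has); (21,17,has); (21,18,has); (22,16,has); (22,17,has); (22,18,has)
final:
nodes: 0:pt, 1:pt, 2:pt, 3:pt, 4:pt, 5:F, 7:F, 9:pt, 10:pt, 11:pt, 13:F, 14:F, 15:F, 16:pt, 17:pt, 18:pt, 19:F, 20:F, 21:F, 22:F
edges: (5,0,has); (5,0,hask); (5,3,has); (5,4,has); (7,0,has); (7,1,has); (7,2,hask); (7,3,has); (13,3,has); (13,9,has); (13,10,has); (14,4,has); (14,10,has); (14,11,has); (15,9,has); (15,10,has); (15,11,has); (19,2,has); (19,16,has); (19,18,has); (20,9,has); (20,16,has); (20,17,has); (21,11,has); (21,17,has); (21,18,has); (22,16,has); (22,17,has); (22,18,has)
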